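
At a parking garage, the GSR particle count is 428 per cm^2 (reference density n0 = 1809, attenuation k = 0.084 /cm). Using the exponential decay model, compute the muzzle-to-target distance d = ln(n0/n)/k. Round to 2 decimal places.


GSR distance calculation:
n0/n = 1809 / 428 = 4.226636
ln(n0/n) = 1.441406
d = 1.441406 / 0.084 = 17.16 cm

17.16


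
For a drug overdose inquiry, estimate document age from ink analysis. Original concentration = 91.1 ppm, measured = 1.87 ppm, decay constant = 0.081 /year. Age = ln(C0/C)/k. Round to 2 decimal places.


Document age estimation:
C0/C = 91.1 / 1.87 = 48.716578
ln(C0/C) = 3.886019
t = 3.886019 / 0.081 = 47.98 years

47.98


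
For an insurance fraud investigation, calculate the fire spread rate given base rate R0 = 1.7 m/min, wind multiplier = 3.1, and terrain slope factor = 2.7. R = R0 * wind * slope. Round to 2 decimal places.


Fire spread rate calculation:
R = R0 * wind_factor * slope_factor
= 1.7 * 3.1 * 2.7
= 5.27 * 2.7
= 14.23 m/min

14.23


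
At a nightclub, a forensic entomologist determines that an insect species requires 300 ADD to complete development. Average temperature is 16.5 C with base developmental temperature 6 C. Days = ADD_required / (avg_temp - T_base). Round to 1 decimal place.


Insect development time:
Effective temperature = avg_temp - T_base = 16.5 - 6 = 10.5 C
Days = ADD / effective_temp = 300 / 10.5 = 28.6 days

28.6


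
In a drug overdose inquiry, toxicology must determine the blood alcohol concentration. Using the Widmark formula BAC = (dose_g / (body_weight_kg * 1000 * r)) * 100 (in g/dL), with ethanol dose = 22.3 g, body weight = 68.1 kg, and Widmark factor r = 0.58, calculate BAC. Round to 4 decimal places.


Applying the Widmark formula:
BAC = (dose_g / (body_wt * 1000 * r)) * 100
Denominator = 68.1 * 1000 * 0.58 = 39498
BAC = (22.3 / 39498) * 100
BAC = 0.0565 g/dL

0.0565


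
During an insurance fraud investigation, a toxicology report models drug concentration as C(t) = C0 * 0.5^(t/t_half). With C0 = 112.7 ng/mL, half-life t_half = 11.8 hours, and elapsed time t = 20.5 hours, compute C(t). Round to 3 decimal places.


Drug concentration decay:
Number of half-lives = t / t_half = 20.5 / 11.8 = 1.737288
Decay factor = 0.5^1.737288 = 0.29993297
C(t) = 112.7 * 0.29993297 = 33.802 ng/mL

33.802


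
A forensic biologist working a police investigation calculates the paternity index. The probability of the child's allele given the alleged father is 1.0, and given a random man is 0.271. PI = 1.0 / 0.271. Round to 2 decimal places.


Paternity Index calculation:
PI = P(allele|father) / P(allele|random)
PI = 1.0 / 0.271
PI = 3.69

3.69


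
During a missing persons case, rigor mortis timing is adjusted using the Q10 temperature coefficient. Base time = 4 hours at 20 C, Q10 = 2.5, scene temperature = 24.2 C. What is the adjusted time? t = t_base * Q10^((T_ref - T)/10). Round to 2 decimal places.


Rigor mortis time adjustment:
Exponent = (T_ref - T_actual) / 10 = (20 - 24.2) / 10 = -0.42
Q10 factor = 2.5^-0.42 = 0.68056
t_adjusted = 4 * 0.68056 = 2.72 hours

2.72


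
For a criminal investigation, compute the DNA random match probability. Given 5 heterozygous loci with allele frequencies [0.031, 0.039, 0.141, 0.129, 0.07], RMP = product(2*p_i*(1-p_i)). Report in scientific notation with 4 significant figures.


Computing RMP for 5 loci:
Locus 1: 2 * 0.031 * 0.969 = 0.060078
Locus 2: 2 * 0.039 * 0.961 = 0.074958
Locus 3: 2 * 0.141 * 0.859 = 0.242238
Locus 4: 2 * 0.129 * 0.871 = 0.224718
Locus 5: 2 * 0.07 * 0.93 = 0.1302
RMP = 3.192e-05

3.192e-05


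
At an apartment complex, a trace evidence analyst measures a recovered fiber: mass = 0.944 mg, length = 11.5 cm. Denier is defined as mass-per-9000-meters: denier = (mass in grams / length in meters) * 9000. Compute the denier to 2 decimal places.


Denier calculation:
Mass in grams = 0.944 mg / 1000 = 0.000944 g
Length in meters = 11.5 cm / 100 = 0.115 m
Linear density = mass / length = 0.000944 / 0.115 = 0.0082087 g/m
Denier = (g/m) * 9000 = 0.0082087 * 9000 = 73.88

73.88


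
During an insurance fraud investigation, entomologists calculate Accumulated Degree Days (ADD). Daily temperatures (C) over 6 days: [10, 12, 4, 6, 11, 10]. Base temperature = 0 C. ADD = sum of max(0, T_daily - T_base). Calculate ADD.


Computing ADD day by day:
Day 1: max(0, 10 - 0) = 10
Day 2: max(0, 12 - 0) = 12
Day 3: max(0, 4 - 0) = 4
Day 4: max(0, 6 - 0) = 6
Day 5: max(0, 11 - 0) = 11
Day 6: max(0, 10 - 0) = 10
Total ADD = 53

53


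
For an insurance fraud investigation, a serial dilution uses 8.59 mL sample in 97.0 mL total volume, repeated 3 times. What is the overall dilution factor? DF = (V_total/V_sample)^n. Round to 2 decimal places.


Dilution factor calculation:
Single dilution = V_total / V_sample = 97.0 / 8.59 ≈ 11.2922
Number of dilutions = 3
Total DF = (97.0 / 8.59)^3 (full precision, rounded at the end) = 1439.91

1439.91


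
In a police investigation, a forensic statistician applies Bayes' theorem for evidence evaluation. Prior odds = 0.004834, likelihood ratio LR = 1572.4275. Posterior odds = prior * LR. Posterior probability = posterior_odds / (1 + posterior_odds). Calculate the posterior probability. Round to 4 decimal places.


Bayesian evidence evaluation:
Posterior odds = prior_odds * LR = 0.004834 * 1572.4275 = 7.601115
Posterior probability = posterior_odds / (1 + posterior_odds)
= 7.601115 / (1 + 7.601115)
= 7.601115 / 8.601115
= 0.8837

0.8837


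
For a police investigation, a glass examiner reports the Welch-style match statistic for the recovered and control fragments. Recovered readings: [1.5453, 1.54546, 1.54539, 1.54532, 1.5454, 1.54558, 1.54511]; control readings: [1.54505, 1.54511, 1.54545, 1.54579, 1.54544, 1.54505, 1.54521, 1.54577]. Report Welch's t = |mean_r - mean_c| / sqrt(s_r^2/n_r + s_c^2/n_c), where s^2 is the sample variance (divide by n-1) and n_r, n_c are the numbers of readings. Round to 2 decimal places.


Welch's t-criterion for glass RI comparison:
Recovered mean = sum / n_r = 10.81756 / 7 = 1.5453657
Control mean = sum / n_c = 12.36287 / 8 = 1.5453588
Recovered sample variance s_r^2 = 2.13952e-08
Control sample variance s_c^2 = 9.20982e-08
Welch SE (unpooled) = sqrt(s_r^2/n_r + s_c^2/n_c) = sqrt(3.05646e-09 + 1.15123e-08) = sqrt(1.45688e-08) = 0.000120701
|mean_r - mean_c| = 6.96429e-06
t = 6.96429e-06 / 0.000120701 = 0.06

0.06


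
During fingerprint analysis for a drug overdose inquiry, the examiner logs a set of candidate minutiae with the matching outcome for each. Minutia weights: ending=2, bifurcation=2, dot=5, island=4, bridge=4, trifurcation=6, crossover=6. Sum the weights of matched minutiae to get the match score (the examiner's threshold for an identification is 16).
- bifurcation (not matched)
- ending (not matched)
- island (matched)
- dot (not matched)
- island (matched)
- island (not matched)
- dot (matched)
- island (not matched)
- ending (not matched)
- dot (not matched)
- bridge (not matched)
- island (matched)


Weighted minutiae match score:
  bifurcation: not matched, +0
  ending: not matched, +0
  island: matched, +4 (running total 4)
  dot: not matched, +0
  island: matched, +4 (running total 8)
  island: not matched, +0
  dot: matched, +5 (running total 13)
  island: not matched, +0
  ending: not matched, +0
  dot: not matched, +0
  bridge: not matched, +0
  island: matched, +4 (running total 17)
Total score = 17
Threshold = 16; verdict = identification

17


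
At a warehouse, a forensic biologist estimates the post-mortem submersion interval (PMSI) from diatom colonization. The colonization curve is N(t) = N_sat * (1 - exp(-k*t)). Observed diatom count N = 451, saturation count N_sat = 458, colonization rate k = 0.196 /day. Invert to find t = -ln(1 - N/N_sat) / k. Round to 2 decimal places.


PMSI from diatom colonization curve:
N / N_sat = 451 / 458 = 0.984716
1 - N/N_sat = 0.015284
ln(1 - N/N_sat) = -4.180949
t = -ln(1 - N/N_sat) / k = -(-4.180949) / 0.196 = 21.33 days

21.33


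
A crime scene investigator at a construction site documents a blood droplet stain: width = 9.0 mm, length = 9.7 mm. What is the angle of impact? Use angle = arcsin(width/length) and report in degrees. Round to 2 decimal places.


Blood spatter impact angle calculation:
width / length = 9.0 / 9.7 = 0.927835
angle = arcsin(0.927835)
angle = 68.10 degrees

68.10


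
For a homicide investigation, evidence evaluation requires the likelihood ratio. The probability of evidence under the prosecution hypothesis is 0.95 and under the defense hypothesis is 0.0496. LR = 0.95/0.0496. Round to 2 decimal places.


Likelihood ratio calculation:
LR = P(E|Hp) / P(E|Hd)
LR = 0.95 / 0.0496
LR = 19.15

19.15


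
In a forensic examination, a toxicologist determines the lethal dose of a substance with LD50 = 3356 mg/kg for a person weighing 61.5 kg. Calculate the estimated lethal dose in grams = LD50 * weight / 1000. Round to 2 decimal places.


Lethal dose calculation:
Lethal dose = LD50 * body_weight / 1000
= 3356 * 61.5 / 1000
= 206394 / 1000
= 206.39 g

206.39


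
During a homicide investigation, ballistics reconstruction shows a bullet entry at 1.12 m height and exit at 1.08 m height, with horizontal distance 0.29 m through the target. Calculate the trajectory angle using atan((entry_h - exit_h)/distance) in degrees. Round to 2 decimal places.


Bullet trajectory angle:
Height difference = 1.12 - 1.08 = 0.04 m
angle = atan(0.04 / 0.29)
angle = atan(0.137931)
angle = 7.85 degrees

7.85


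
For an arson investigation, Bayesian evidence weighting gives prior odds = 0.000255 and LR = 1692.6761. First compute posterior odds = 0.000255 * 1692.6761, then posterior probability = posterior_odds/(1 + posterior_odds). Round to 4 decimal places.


Bayesian evidence evaluation:
Posterior odds = prior_odds * LR = 0.000255 * 1692.6761 = 0.4316324
Posterior probability = posterior_odds / (1 + posterior_odds)
= 0.4316324 / (1 + 0.4316324)
= 0.4316324 / 1.4316324
= 0.3015

0.3015


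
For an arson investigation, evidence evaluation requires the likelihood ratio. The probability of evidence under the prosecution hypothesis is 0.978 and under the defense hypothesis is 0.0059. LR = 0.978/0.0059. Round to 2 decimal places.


Likelihood ratio calculation:
LR = P(E|Hp) / P(E|Hd)
LR = 0.978 / 0.0059
LR = 165.76

165.76


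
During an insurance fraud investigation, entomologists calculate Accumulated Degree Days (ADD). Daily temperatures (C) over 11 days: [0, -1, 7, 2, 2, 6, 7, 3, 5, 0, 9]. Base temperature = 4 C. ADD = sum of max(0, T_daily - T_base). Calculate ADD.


Computing ADD day by day:
Day 1: max(0, 0 - 4) = 0
Day 2: max(0, -1 - 4) = 0
Day 3: max(0, 7 - 4) = 3
Day 4: max(0, 2 - 4) = 0
Day 5: max(0, 2 - 4) = 0
Day 6: max(0, 6 - 4) = 2
Day 7: max(0, 7 - 4) = 3
Day 8: max(0, 3 - 4) = 0
Day 9: max(0, 5 - 4) = 1
Day 10: max(0, 0 - 4) = 0
Day 11: max(0, 9 - 4) = 5
Total ADD = 14

14


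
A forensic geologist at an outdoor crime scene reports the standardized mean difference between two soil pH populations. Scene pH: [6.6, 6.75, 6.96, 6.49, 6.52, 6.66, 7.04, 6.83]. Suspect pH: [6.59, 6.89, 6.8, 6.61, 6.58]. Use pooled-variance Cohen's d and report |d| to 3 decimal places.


Pooled-variance Cohen's d for soil pH comparison:
Scene mean = 53.85 / 8 = 6.73125
Suspect mean = 33.47 / 5 = 6.694
Scene sample variance s_s^2 = 0.040413
Suspect sample variance s_c^2 = 0.02013
Pooled variance = ((n_s-1)*s_s^2 + (n_c-1)*s_c^2) / (n_s + n_c - 2) = 0.033037
Pooled SD = sqrt(0.033037) = 0.181761
Mean difference = 0.03725
|d| = |0.03725| / 0.181761 = 0.205

0.205


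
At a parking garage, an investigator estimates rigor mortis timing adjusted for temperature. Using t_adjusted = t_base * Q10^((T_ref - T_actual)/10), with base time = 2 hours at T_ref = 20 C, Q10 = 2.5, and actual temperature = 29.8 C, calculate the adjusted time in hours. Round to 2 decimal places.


Rigor mortis time adjustment:
Exponent = (T_ref - T_actual) / 10 = (20 - 29.8) / 10 = -0.98
Q10 factor = 2.5^-0.98 = 0.4074
t_adjusted = 2 * 0.4074 = 0.81 hours

0.81


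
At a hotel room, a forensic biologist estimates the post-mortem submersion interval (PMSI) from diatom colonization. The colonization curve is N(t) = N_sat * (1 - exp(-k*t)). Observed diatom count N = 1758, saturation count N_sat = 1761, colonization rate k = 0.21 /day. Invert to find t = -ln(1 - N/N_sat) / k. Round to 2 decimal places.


PMSI from diatom colonization curve:
N / N_sat = 1758 / 1761 = 0.998296
1 - N/N_sat = 0.001704
ln(1 - N/N_sat) = -6.374777
t = -ln(1 - N/N_sat) / k = -(-6.374777) / 0.21 = 30.36 days

30.36


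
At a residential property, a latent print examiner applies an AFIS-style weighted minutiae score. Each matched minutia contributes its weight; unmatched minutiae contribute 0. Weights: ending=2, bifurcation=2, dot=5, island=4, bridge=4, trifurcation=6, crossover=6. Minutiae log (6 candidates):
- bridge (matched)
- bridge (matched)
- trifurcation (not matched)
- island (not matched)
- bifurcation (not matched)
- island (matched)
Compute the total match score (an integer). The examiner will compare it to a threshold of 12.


Weighted minutiae match score:
  bridge: matched, +4 (running total 4)
  bridge: matched, +4 (running total 8)
  trifurcation: not matched, +0
  island: not matched, +0
  bifurcation: not matched, +0
  island: matched, +4 (running total 12)
Total score = 12
Threshold = 12; verdict = identification

12


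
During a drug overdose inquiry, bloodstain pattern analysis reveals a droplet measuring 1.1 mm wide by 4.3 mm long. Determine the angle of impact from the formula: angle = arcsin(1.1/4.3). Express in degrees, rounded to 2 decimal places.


Blood spatter impact angle calculation:
width / length = 1.1 / 4.3 = 0.255814
angle = arcsin(0.255814)
angle = 14.82 degrees

14.82


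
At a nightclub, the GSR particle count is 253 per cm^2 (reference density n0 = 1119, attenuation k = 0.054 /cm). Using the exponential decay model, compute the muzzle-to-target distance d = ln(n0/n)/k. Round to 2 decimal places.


GSR distance calculation:
n0/n = 1119 / 253 = 4.422925
ln(n0/n) = 1.486801
d = 1.486801 / 0.054 = 27.53 cm

27.53


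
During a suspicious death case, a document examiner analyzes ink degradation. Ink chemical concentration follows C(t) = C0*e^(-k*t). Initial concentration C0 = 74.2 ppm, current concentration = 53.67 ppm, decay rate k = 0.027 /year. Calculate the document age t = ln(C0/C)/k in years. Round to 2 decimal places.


Document age estimation:
C0/C = 74.2 / 53.67 = 1.382523
ln(C0/C) = 0.32391
t = 0.32391 / 0.027 = 12.00 years

12.00


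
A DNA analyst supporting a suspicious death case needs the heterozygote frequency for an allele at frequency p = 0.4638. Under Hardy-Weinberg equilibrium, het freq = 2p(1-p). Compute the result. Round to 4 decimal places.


Hardy-Weinberg heterozygote frequency:
q = 1 - p = 1 - 0.4638 = 0.5362
2pq = 2 * 0.4638 * 0.5362 = 0.4974

0.4974


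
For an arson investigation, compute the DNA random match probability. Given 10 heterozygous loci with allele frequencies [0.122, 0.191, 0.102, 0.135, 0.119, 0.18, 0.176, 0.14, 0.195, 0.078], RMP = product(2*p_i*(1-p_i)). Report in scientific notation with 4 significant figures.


Computing RMP for 10 loci:
Locus 1: 2 * 0.122 * 0.878 = 0.214232
Locus 2: 2 * 0.191 * 0.809 = 0.309038
Locus 3: 2 * 0.102 * 0.898 = 0.183192
Locus 4: 2 * 0.135 * 0.865 = 0.23355
Locus 5: 2 * 0.119 * 0.881 = 0.209678
Locus 6: 2 * 0.18 * 0.82 = 0.2952
Locus 7: 2 * 0.176 * 0.824 = 0.290048
Locus 8: 2 * 0.14 * 0.86 = 0.2408
Locus 9: 2 * 0.195 * 0.805 = 0.31395
Locus 10: 2 * 0.078 * 0.922 = 0.143832
RMP = 5.530e-07

5.530e-07


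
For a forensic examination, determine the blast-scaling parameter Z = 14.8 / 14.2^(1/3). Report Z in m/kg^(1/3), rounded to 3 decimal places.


Scaled distance calculation:
W^(1/3) = 14.2^(1/3) = 2.421565
Z = R / W^(1/3) = 14.8 / 2.421565
Z = 6.112 m/kg^(1/3)

6.112


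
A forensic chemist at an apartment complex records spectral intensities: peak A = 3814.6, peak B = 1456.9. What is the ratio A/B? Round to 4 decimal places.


Spectral peak ratio:
Peak A = 3814.6 counts
Peak B = 1456.9 counts
Ratio = 3814.6 / 1456.9 = 2.6183

2.6183


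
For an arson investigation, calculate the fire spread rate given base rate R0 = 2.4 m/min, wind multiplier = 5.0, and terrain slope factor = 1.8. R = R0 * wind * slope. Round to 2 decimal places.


Fire spread rate calculation:
R = R0 * wind_factor * slope_factor
= 2.4 * 5.0 * 1.8
= 12 * 1.8
= 21.60 m/min

21.60


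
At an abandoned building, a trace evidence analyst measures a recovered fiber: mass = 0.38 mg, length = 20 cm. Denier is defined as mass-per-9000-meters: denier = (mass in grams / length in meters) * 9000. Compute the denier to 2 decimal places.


Denier calculation:
Mass in grams = 0.38 mg / 1000 = 0.00038 g
Length in meters = 20 cm / 100 = 0.2 m
Linear density = mass / length = 0.00038 / 0.2 = 0.0019 g/m
Denier = (g/m) * 9000 = 0.0019 * 9000 = 17.10

17.10


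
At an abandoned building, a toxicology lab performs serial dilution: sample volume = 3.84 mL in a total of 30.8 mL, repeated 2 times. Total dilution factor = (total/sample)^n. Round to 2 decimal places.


Dilution factor calculation:
Single dilution = V_total / V_sample = 30.8 / 3.84 ≈ 8.020833
Number of dilutions = 2
Total DF = (30.8 / 3.84)^2 (full precision, rounded at the end) = 64.33

64.33


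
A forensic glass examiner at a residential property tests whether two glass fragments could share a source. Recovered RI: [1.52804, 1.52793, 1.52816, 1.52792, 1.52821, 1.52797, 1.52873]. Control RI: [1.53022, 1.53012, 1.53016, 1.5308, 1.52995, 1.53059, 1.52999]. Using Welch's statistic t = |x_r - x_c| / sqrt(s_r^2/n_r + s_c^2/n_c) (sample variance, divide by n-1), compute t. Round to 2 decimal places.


Welch's t-criterion for glass RI comparison:
Recovered mean = sum / n_r = 10.69696 / 7 = 1.5281371
Control mean = sum / n_c = 10.71183 / 7 = 1.5302614
Recovered sample variance s_r^2 = 8.07905e-08
Control sample variance s_c^2 = 1.00114e-07
Welch SE (unpooled) = sqrt(s_r^2/n_r + s_c^2/n_c) = sqrt(1.15415e-08 + 1.4302e-08) = sqrt(2.58435e-08) = 0.000160759
|mean_r - mean_c| = 0.00212429
t = 0.00212429 / 0.000160759 = 13.21

13.21


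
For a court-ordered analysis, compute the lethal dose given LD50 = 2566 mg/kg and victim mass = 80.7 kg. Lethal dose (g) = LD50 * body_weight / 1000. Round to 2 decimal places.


Lethal dose calculation:
Lethal dose = LD50 * body_weight / 1000
= 2566 * 80.7 / 1000
= 207076.2 / 1000
= 207.08 g

207.08


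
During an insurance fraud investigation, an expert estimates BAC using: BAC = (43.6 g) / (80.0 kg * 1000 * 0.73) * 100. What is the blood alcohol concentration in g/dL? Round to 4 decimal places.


Applying the Widmark formula:
BAC = (dose_g / (body_wt * 1000 * r)) * 100
Denominator = 80.0 * 1000 * 0.73 = 58400
BAC = (43.6 / 58400) * 100
BAC = 0.0747 g/dL

0.0747


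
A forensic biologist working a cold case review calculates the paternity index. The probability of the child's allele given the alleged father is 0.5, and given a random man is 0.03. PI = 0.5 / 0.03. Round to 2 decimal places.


Paternity Index calculation:
PI = P(allele|father) / P(allele|random)
PI = 0.5 / 0.03
PI = 16.67

16.67


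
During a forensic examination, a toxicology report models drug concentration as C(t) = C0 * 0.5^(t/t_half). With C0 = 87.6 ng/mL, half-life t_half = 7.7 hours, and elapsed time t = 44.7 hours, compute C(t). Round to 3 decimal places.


Drug concentration decay:
Number of half-lives = t / t_half = 44.7 / 7.7 = 5.805195
Decay factor = 0.5^5.805195 = 0.0178839
C(t) = 87.6 * 0.0178839 = 1.567 ng/mL

1.567


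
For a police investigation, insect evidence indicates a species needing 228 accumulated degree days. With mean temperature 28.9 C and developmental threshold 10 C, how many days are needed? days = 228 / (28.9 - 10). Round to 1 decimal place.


Insect development time:
Effective temperature = avg_temp - T_base = 28.9 - 10 = 18.9 C
Days = ADD / effective_temp = 228 / 18.9 = 12.1 days

12.1


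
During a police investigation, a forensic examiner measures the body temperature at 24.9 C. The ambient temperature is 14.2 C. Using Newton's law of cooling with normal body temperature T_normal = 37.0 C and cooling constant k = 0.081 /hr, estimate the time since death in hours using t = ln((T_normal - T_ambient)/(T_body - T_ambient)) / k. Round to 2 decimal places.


Using Newton's law of cooling:
t = ln((T_normal - T_ambient) / (T_body - T_ambient)) / k
T_normal - T_ambient = 22.8
T_body - T_ambient = 10.7
Ratio = 2.130841
ln(ratio) = 0.756517
t = 0.756517 / 0.081 = 9.34 hours

9.34


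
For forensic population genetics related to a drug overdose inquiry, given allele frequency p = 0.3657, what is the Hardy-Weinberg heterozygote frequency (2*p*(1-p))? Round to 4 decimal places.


Hardy-Weinberg heterozygote frequency:
q = 1 - p = 1 - 0.3657 = 0.6343
2pq = 2 * 0.3657 * 0.6343 = 0.4639

0.4639


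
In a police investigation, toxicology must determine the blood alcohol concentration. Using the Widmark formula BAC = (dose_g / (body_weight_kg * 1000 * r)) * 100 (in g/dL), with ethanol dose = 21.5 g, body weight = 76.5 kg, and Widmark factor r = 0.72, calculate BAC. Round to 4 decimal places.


Applying the Widmark formula:
BAC = (dose_g / (body_wt * 1000 * r)) * 100
Denominator = 76.5 * 1000 * 0.72 = 55080
BAC = (21.5 / 55080) * 100
BAC = 0.0390 g/dL

0.0390


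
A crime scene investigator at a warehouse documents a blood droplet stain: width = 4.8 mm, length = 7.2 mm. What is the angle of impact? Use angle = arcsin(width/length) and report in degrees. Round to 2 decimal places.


Blood spatter impact angle calculation:
width / length = 4.8 / 7.2 = 0.666667
angle = arcsin(0.666667)
angle = 41.81 degrees

41.81


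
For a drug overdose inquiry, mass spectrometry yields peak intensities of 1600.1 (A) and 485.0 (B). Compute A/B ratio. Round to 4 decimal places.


Spectral peak ratio:
Peak A = 1600.1 counts
Peak B = 485.0 counts
Ratio = 1600.1 / 485.0 = 3.2992

3.2992


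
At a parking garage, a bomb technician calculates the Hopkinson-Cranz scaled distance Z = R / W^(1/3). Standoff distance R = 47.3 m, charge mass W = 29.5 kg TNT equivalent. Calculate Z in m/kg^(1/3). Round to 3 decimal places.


Scaled distance calculation:
W^(1/3) = 29.5^(1/3) = 3.089873
Z = R / W^(1/3) = 47.3 / 3.089873
Z = 15.308 m/kg^(1/3)

15.308


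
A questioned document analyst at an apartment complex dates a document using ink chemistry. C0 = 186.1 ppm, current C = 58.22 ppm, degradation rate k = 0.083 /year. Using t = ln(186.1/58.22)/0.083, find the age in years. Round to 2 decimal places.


Document age estimation:
C0/C = 186.1 / 58.22 = 3.196496
ln(C0/C) = 1.162055
t = 1.162055 / 0.083 = 14.00 years

14.00


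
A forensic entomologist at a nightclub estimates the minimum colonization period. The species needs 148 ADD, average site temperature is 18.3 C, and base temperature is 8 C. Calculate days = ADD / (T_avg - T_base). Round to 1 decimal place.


Insect development time:
Effective temperature = avg_temp - T_base = 18.3 - 8 = 10.3 C
Days = ADD / effective_temp = 148 / 10.3 = 14.4 days

14.4


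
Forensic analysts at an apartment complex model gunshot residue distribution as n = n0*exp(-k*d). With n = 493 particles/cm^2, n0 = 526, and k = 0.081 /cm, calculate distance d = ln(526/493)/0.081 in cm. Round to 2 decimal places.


GSR distance calculation:
n0/n = 526 / 493 = 1.066937
ln(n0/n) = 0.064792
d = 0.064792 / 0.081 = 0.80 cm

0.80


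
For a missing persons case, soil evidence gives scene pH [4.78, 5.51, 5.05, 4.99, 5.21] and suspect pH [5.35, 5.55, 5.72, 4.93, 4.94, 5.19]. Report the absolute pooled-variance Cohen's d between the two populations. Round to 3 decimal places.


Pooled-variance Cohen's d for soil pH comparison:
Scene mean = 25.54 / 5 = 5.108
Suspect mean = 31.68 / 6 = 5.28
Scene sample variance s_s^2 = 0.07422
Suspect sample variance s_c^2 = 0.10352
Pooled variance = ((n_s-1)*s_s^2 + (n_c-1)*s_c^2) / (n_s + n_c - 2) = 0.090498
Pooled SD = sqrt(0.090498) = 0.300829
Mean difference = -0.172
|d| = |-0.172| / 0.300829 = 0.572

0.572


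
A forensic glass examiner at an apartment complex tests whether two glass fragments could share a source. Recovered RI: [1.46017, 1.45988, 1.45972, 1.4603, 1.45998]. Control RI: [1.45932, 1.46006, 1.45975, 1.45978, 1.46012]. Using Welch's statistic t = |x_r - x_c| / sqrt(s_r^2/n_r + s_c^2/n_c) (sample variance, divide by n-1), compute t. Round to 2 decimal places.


Welch's t-criterion for glass RI comparison:
Recovered mean = sum / n_r = 7.30005 / 5 = 1.46001
Control mean = sum / n_c = 7.29903 / 5 = 1.459806
Recovered sample variance s_r^2 = 5.29e-08
Control sample variance s_c^2 = 1.0078e-07
Welch SE (unpooled) = sqrt(s_r^2/n_r + s_c^2/n_c) = sqrt(1.058e-08 + 2.0156e-08) = sqrt(3.0736e-08) = 0.000175317
|mean_r - mean_c| = 0.000204
t = 0.000204 / 0.000175317 = 1.16

1.16


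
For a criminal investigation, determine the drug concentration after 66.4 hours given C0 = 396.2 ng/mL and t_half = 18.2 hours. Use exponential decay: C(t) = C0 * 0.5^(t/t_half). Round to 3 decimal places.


Drug concentration decay:
Number of half-lives = t / t_half = 66.4 / 18.2 = 3.648352
Decay factor = 0.5^3.648352 = 0.07975109
C(t) = 396.2 * 0.07975109 = 31.597 ng/mL

31.597


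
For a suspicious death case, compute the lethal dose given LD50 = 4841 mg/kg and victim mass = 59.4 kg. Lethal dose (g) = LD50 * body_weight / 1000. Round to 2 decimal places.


Lethal dose calculation:
Lethal dose = LD50 * body_weight / 1000
= 4841 * 59.4 / 1000
= 287555.4 / 1000
= 287.56 g

287.56


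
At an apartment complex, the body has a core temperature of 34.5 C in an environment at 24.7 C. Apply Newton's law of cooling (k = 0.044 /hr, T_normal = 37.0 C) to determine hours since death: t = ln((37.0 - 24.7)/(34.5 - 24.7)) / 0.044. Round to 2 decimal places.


Using Newton's law of cooling:
t = ln((T_normal - T_ambient) / (T_body - T_ambient)) / k
T_normal - T_ambient = 12.3
T_body - T_ambient = 9.8
Ratio = 1.255102
ln(ratio) = 0.227217
t = 0.227217 / 0.044 = 5.16 hours

5.16


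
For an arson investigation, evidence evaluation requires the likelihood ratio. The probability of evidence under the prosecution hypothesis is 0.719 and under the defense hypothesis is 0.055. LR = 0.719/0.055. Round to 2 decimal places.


Likelihood ratio calculation:
LR = P(E|Hp) / P(E|Hd)
LR = 0.719 / 0.055
LR = 13.07

13.07


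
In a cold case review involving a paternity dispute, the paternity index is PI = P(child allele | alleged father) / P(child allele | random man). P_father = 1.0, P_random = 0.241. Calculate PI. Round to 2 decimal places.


Paternity Index calculation:
PI = P(allele|father) / P(allele|random)
PI = 1.0 / 0.241
PI = 4.15

4.15


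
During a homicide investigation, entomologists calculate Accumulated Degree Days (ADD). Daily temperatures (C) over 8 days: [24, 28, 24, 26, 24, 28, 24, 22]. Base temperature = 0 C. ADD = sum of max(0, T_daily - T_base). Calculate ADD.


Computing ADD day by day:
Day 1: max(0, 24 - 0) = 24
Day 2: max(0, 28 - 0) = 28
Day 3: max(0, 24 - 0) = 24
Day 4: max(0, 26 - 0) = 26
Day 5: max(0, 24 - 0) = 24
Day 6: max(0, 28 - 0) = 28
Day 7: max(0, 24 - 0) = 24
Day 8: max(0, 22 - 0) = 22
Total ADD = 200

200


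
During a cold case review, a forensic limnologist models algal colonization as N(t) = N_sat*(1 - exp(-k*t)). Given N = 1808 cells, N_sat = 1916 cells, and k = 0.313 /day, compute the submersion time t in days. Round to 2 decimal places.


PMSI from diatom colonization curve:
N / N_sat = 1808 / 1916 = 0.943633
1 - N/N_sat = 0.056367
ln(1 - N/N_sat) = -2.875871
t = -ln(1 - N/N_sat) / k = -(-2.875871) / 0.313 = 9.19 days

9.19


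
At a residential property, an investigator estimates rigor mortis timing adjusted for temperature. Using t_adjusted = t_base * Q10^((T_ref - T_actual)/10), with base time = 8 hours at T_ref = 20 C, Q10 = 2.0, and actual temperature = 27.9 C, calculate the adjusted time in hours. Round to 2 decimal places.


Rigor mortis time adjustment:
Exponent = (T_ref - T_actual) / 10 = (20 - 27.9) / 10 = -0.79
Q10 factor = 2.0^-0.79 = 0.57834
t_adjusted = 8 * 0.57834 = 4.63 hours

4.63


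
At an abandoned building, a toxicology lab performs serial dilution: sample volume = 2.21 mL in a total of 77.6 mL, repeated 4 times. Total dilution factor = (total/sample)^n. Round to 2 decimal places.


Dilution factor calculation:
Single dilution = V_total / V_sample = 77.6 / 2.21 ≈ 35.113122
Number of dilutions = 4
Total DF = (77.6 / 2.21)^4 (full precision, rounded at the end) = 1520119.71

1520119.71


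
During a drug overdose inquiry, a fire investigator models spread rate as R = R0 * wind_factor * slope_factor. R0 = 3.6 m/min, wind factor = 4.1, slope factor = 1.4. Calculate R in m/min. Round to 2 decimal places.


Fire spread rate calculation:
R = R0 * wind_factor * slope_factor
= 3.6 * 4.1 * 1.4
= 14.76 * 1.4
= 20.66 m/min

20.66


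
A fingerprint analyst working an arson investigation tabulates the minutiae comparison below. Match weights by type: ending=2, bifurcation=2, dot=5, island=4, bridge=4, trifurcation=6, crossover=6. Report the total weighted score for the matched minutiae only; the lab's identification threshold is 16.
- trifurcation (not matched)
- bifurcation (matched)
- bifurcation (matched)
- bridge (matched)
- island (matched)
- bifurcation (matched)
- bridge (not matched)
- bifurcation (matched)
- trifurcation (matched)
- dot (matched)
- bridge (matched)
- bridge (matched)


Weighted minutiae match score:
  trifurcation: not matched, +0
  bifurcation: matched, +2 (running total 2)
  bifurcation: matched, +2 (running total 4)
  bridge: matched, +4 (running total 8)
  island: matched, +4 (running total 12)
  bifurcation: matched, +2 (running total 14)
  bridge: not matched, +0
  bifurcation: matched, +2 (running total 16)
  trifurcation: matched, +6 (running total 22)
  dot: matched, +5 (running total 27)
  bridge: matched, +4 (running total 31)
  bridge: matched, +4 (running total 35)
Total score = 35
Threshold = 16; verdict = identification

35


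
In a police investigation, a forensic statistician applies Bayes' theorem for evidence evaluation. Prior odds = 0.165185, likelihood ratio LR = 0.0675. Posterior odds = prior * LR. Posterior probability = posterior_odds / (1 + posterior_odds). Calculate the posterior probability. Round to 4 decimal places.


Bayesian evidence evaluation:
Posterior odds = prior_odds * LR = 0.165185 * 0.0675 = 0.01114999
Posterior probability = posterior_odds / (1 + posterior_odds)
= 0.01114999 / (1 + 0.01114999)
= 0.01114999 / 1.01114999
= 0.0110

0.0110


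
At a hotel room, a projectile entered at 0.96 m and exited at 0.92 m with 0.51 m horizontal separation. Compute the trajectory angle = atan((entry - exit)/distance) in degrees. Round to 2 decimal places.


Bullet trajectory angle:
Height difference = 0.96 - 0.92 = 0.04 m
angle = atan(0.04 / 0.51)
angle = atan(0.078431)
angle = 4.48 degrees

4.48


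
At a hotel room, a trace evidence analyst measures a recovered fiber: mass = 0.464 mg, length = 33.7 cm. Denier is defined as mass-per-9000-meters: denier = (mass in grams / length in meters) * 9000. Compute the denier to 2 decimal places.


Denier calculation:
Mass in grams = 0.464 mg / 1000 = 0.000464 g
Length in meters = 33.7 cm / 100 = 0.337 m
Linear density = mass / length = 0.000464 / 0.337 = 0.00137685 g/m
Denier = (g/m) * 9000 = 0.00137685 * 9000 = 12.39

12.39


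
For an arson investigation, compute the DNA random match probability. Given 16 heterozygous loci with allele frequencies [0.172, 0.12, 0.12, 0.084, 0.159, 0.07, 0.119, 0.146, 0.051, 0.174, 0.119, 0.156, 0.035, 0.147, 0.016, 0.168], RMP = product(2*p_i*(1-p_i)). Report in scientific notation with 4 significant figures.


Computing RMP for 16 loci:
Locus 1: 2 * 0.172 * 0.828 = 0.284832
Locus 2: 2 * 0.12 * 0.88 = 0.2112
Locus 3: 2 * 0.12 * 0.88 = 0.2112
Locus 4: 2 * 0.084 * 0.916 = 0.153888
Locus 5: 2 * 0.159 * 0.841 = 0.267438
Locus 6: 2 * 0.07 * 0.93 = 0.1302
Locus 7: 2 * 0.119 * 0.881 = 0.209678
Locus 8: 2 * 0.146 * 0.854 = 0.249368
Locus 9: 2 * 0.051 * 0.949 = 0.096798
Locus 10: 2 * 0.174 * 0.826 = 0.287448
Locus 11: 2 * 0.119 * 0.881 = 0.209678
Locus 12: 2 * 0.156 * 0.844 = 0.263328
Locus 13: 2 * 0.035 * 0.965 = 0.06755
Locus 14: 2 * 0.147 * 0.853 = 0.250782
Locus 15: 2 * 0.016 * 0.984 = 0.031488
Locus 16: 2 * 0.168 * 0.832 = 0.279552
RMP = 8.155e-13

8.155e-13


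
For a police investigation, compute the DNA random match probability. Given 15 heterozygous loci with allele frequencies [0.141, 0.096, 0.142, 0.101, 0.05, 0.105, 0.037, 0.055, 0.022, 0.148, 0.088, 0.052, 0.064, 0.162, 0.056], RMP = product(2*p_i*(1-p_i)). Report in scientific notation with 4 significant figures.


Computing RMP for 15 loci:
Locus 1: 2 * 0.141 * 0.859 = 0.242238
Locus 2: 2 * 0.096 * 0.904 = 0.173568
Locus 3: 2 * 0.142 * 0.858 = 0.243672
Locus 4: 2 * 0.101 * 0.899 = 0.181598
Locus 5: 2 * 0.05 * 0.95 = 0.095
Locus 6: 2 * 0.105 * 0.895 = 0.18795
Locus 7: 2 * 0.037 * 0.963 = 0.071262
Locus 8: 2 * 0.055 * 0.945 = 0.10395
Locus 9: 2 * 0.022 * 0.978 = 0.043032
Locus 10: 2 * 0.148 * 0.852 = 0.252192
Locus 11: 2 * 0.088 * 0.912 = 0.160512
Locus 12: 2 * 0.052 * 0.948 = 0.098592
Locus 13: 2 * 0.064 * 0.936 = 0.119808
Locus 14: 2 * 0.162 * 0.838 = 0.271512
Locus 15: 2 * 0.056 * 0.944 = 0.105728
RMP = 1.453e-13

1.453e-13


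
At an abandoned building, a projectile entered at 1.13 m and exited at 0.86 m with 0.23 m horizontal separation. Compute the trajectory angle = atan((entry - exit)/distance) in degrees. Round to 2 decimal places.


Bullet trajectory angle:
Height difference = 1.13 - 0.86 = 0.27 m
angle = atan(0.27 / 0.23)
angle = atan(1.173913)
angle = 49.57 degrees

49.57


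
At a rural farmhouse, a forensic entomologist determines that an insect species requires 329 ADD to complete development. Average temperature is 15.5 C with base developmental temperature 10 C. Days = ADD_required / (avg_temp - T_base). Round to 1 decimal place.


Insect development time:
Effective temperature = avg_temp - T_base = 15.5 - 10 = 5.5 C
Days = ADD / effective_temp = 329 / 5.5 = 59.8 days

59.8


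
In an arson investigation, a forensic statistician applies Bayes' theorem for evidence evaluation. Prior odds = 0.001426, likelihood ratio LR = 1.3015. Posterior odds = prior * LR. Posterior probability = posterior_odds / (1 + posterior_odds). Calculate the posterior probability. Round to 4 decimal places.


Bayesian evidence evaluation:
Posterior odds = prior_odds * LR = 0.001426 * 1.3015 = 0.001855939
Posterior probability = posterior_odds / (1 + posterior_odds)
= 0.001855939 / (1 + 0.001855939)
= 0.001855939 / 1.001855939
= 0.0019

0.0019


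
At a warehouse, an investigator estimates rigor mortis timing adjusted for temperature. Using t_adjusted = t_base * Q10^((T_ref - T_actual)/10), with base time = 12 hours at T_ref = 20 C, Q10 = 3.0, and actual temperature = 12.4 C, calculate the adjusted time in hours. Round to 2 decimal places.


Rigor mortis time adjustment:
Exponent = (T_ref - T_actual) / 10 = (20 - 12.4) / 10 = 0.76
Q10 factor = 3.0^0.76 = 2.30469
t_adjusted = 12 * 2.30469 = 27.66 hours

27.66


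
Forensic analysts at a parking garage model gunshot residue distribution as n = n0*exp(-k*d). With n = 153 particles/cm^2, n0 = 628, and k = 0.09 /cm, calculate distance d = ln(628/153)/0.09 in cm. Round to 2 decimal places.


GSR distance calculation:
n0/n = 628 / 153 = 4.104575
ln(n0/n) = 1.412102
d = 1.412102 / 0.09 = 15.69 cm

15.69


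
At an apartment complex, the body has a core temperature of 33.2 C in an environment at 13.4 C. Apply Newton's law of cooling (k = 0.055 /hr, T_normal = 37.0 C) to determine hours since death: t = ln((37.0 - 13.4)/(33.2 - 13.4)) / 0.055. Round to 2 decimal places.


Using Newton's law of cooling:
t = ln((T_normal - T_ambient) / (T_body - T_ambient)) / k
T_normal - T_ambient = 23.6
T_body - T_ambient = 19.8
Ratio = 1.191919
ln(ratio) = 0.175565
t = 0.175565 / 0.055 = 3.19 hours

3.19


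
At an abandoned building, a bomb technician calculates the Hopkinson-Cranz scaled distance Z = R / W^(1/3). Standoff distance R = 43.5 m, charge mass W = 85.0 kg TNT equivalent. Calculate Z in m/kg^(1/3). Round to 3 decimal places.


Scaled distance calculation:
W^(1/3) = 85.0^(1/3) = 4.39683
Z = R / W^(1/3) = 43.5 / 4.39683
Z = 9.893 m/kg^(1/3)

9.893


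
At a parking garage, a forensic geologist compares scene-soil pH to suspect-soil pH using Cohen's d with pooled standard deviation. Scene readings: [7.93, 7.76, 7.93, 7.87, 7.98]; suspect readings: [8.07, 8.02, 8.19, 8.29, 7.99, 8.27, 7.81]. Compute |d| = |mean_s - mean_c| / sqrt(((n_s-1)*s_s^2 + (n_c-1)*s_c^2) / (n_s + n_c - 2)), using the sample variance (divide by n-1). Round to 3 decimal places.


Pooled-variance Cohen's d for soil pH comparison:
Scene mean = 39.47 / 5 = 7.894
Suspect mean = 56.64 / 7 = 8.091429
Scene sample variance s_s^2 = 0.00713
Suspect sample variance s_c^2 = 0.029348
Pooled variance = ((n_s-1)*s_s^2 + (n_c-1)*s_c^2) / (n_s + n_c - 2) = 0.020461
Pooled SD = sqrt(0.020461) = 0.143042
Mean difference = -0.197429
|d| = |-0.197429| / 0.143042 = 1.380

1.380


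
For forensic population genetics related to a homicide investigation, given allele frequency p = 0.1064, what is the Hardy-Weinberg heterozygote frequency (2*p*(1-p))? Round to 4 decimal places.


Hardy-Weinberg heterozygote frequency:
q = 1 - p = 1 - 0.1064 = 0.8936
2pq = 2 * 0.1064 * 0.8936 = 0.1902

0.1902


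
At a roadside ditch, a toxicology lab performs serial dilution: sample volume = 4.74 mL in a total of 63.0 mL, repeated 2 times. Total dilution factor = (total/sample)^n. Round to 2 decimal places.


Dilution factor calculation:
Single dilution = V_total / V_sample = 63.0 / 4.74 ≈ 13.291139
Number of dilutions = 2
Total DF = (63.0 / 4.74)^2 (full precision, rounded at the end) = 176.65

176.65


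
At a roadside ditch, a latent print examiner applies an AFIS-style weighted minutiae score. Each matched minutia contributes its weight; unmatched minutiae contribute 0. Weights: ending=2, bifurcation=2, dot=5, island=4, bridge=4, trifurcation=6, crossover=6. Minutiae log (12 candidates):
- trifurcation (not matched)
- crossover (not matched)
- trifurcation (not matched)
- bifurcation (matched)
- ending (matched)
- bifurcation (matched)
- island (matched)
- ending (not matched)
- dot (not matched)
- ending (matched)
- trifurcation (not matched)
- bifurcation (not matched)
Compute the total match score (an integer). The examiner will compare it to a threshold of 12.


Weighted minutiae match score:
  trifurcation: not matched, +0
  crossover: not matched, +0
  trifurcation: not matched, +0
  bifurcation: matched, +2 (running total 2)
  ending: matched, +2 (running total 4)
  bifurcation: matched, +2 (running total 6)
  island: matched, +4 (running total 10)
  ending: not matched, +0
  dot: not matched, +0
  ending: matched, +2 (running total 12)
  trifurcation: not matched, +0
  bifurcation: not matched, +0
Total score = 12
Threshold = 12; verdict = identification

12


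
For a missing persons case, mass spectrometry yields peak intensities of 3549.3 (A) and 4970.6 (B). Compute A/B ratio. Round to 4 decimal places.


Spectral peak ratio:
Peak A = 3549.3 counts
Peak B = 4970.6 counts
Ratio = 3549.3 / 4970.6 = 0.7141

0.7141


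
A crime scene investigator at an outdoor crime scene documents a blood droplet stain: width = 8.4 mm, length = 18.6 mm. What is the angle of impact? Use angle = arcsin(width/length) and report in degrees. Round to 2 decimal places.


Blood spatter impact angle calculation:
width / length = 8.4 / 18.6 = 0.451613
angle = arcsin(0.451613)
angle = 26.85 degrees

26.85


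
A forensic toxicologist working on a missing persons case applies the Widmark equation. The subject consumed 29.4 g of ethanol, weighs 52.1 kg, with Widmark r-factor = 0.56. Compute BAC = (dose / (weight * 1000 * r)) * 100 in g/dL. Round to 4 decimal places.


Applying the Widmark formula:
BAC = (dose_g / (body_wt * 1000 * r)) * 100
Denominator = 52.1 * 1000 * 0.56 = 29176
BAC = (29.4 / 29176) * 100
BAC = 0.1008 g/dL

0.1008
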